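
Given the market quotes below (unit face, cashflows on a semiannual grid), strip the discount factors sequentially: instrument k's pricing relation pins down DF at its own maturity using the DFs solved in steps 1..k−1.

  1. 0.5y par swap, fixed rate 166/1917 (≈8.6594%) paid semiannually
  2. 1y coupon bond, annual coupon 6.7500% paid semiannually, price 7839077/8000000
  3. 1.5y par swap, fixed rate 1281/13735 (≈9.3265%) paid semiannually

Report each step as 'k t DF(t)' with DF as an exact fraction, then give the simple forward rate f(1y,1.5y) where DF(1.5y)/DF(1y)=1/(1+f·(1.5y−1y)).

step 1 [0.5y] swap r/2=83/1917: DF=(1 − 83/1917·(0))/(1+83/1917) = 1917/2000 ≈ 0.958500
step 2 [1y] bond c/2=27/800: DF=(7839077/8000000 − 27/800·(0.958500))/(1+27/800) = 4583/5000 ≈ 0.916600
step 3 [1.5y] swap r/2=1281/27470: DF=(1 − 1281/27470·(0.958500+0.916600))/(1+1281/27470) = 8719/10000 ≈ 0.871900

1 1/2 1917/2000
2 1 4583/5000
3 3/2 8719/10000
f(1y,1.5y) = ((4583/5000)/(8719/10000) − 1)/(1/2) = 894/8719 ≈ 10.2535%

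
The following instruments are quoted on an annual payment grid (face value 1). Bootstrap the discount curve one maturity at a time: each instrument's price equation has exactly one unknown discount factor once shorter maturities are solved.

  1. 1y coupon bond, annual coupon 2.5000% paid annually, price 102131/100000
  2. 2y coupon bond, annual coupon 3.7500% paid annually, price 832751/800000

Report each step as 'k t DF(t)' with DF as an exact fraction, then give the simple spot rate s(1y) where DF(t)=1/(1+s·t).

1 1 2491/2500
2 2 9673/10000
s(1y) = (1/(2491/2500) − 1)/(1) = 9/2491 ≈ 0.3613%

step 1 [1y] bond c/1=1/40: DF=(102131/100000 − 1/40·(0))/(1+1/40) = 2491/2500 ≈ 0.996400
step 2 [2y] bond c/1=3/80: DF=(832751/800000 − 3/80·(0.996400))/(1+3/80) = 9673/10000 ≈ 0.967300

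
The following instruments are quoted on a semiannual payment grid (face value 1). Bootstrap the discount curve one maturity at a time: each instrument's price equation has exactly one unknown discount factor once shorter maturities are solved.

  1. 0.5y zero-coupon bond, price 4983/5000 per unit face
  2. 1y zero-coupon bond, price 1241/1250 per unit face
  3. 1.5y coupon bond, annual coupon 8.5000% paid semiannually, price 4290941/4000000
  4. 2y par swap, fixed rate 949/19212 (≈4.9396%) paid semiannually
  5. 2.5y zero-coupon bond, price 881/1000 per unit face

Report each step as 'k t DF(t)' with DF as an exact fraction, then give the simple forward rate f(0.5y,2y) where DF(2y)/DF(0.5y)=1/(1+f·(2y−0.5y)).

1 1/2 4983/5000
2 1 1241/1250
3 3/2 9479/10000
4 2 9051/10000
5 5/2 881/1000
f(0.5y,2y) = ((4983/5000)/(9051/10000) − 1)/(3/2) = 610/9051 ≈ 6.7396%

step 1 [0.5y] zero: DF = P = 4983/5000 ≈ 0.996600
step 2 [1y] zero: DF = P = 1241/1250 ≈ 0.992800
step 3 [1.5y] bond c/2=17/400: DF=(4290941/4000000 − 17/400·(0.996600+0.992800))/(1+17/400) = 9479/10000 ≈ 0.947900
step 4 [2y] swap r/2=949/38424: DF=(1 − 949/38424·(0.996600+0.992800+0.947900))/(1+949/38424) = 9051/10000 ≈ 0.905100
step 5 [2.5y] zero: DF = P = 881/1000 ≈ 0.881000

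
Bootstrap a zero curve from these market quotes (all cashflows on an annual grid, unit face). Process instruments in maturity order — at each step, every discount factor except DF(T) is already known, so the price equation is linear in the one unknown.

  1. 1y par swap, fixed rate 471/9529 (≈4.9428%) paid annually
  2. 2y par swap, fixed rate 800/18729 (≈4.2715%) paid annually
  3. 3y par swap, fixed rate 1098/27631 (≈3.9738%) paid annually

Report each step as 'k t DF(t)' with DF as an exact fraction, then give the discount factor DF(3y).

1 1 9529/10000
2 2 23/25
3 3 4451/5000
DF(3y) = 4451/5000 ≈ 0.890200

step 1 [1y] swap r/1=471/9529: DF=(1 − 471/9529·(0))/(1+471/9529) = 9529/10000 ≈ 0.952900
step 2 [2y] swap r/1=800/18729: DF=(1 − 800/18729·(0.952900))/(1+800/18729) = 23/25 ≈ 0.920000
step 3 [3y] swap r/1=1098/27631: DF=(1 − 1098/27631·(0.952900+0.920000))/(1+1098/27631) = 4451/5000 ≈ 0.890200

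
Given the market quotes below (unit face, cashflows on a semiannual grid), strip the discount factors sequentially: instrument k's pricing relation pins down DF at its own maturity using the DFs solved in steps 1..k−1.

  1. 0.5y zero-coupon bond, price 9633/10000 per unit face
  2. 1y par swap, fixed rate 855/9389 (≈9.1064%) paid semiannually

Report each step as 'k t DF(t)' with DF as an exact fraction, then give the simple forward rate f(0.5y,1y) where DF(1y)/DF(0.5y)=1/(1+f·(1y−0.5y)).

step 1 [0.5y] zero: DF = P = 9633/10000 ≈ 0.963300
step 2 [1y] swap r/2=855/18778: DF=(1 − 855/18778·(0.963300))/(1+855/18778) = 1829/2000 ≈ 0.914500

1 1/2 9633/10000
2 1 1829/2000
f(0.5y,1y) = ((9633/10000)/(1829/2000) − 1)/(1/2) = 976/9145 ≈ 10.6725%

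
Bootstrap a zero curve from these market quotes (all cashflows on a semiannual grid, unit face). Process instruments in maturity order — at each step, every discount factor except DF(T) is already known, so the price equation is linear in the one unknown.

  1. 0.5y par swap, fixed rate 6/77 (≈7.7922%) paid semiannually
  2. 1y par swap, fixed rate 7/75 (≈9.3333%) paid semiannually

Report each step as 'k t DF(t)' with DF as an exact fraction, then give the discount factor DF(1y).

1 1/2 77/80
2 1 73/80
DF(1y) = 73/80 ≈ 0.912500

step 1 [0.5y] swap r/2=3/77: DF=(1 − 3/77·(0))/(1+3/77) = 77/80 ≈ 0.962500
step 2 [1y] swap r/2=7/150: DF=(1 − 7/150·(0.962500))/(1+7/150) = 73/80 ≈ 0.912500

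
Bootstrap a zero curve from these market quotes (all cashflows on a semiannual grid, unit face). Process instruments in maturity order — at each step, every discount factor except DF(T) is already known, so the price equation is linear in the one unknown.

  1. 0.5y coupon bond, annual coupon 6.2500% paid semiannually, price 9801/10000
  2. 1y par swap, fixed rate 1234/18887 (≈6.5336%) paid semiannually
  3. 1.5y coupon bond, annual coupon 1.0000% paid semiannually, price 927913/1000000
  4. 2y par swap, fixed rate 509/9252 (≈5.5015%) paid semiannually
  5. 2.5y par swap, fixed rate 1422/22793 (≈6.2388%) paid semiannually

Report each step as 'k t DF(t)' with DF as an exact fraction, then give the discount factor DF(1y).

step 1 [0.5y] bond c/2=1/32: DF=(9801/10000 − 1/32·(0))/(1+1/32) = 594/625 ≈ 0.950400
step 2 [1y] swap r/2=617/18887: DF=(1 − 617/18887·(0.950400))/(1+617/18887) = 9383/10000 ≈ 0.938300
step 3 [1.5y] bond c/2=1/200: DF=(927913/1000000 − 1/200·(0.950400+0.938300))/(1+1/200) = 9139/10000 ≈ 0.913900
step 4 [2y] swap r/2=509/18504: DF=(1 − 509/18504·(0.950400+0.938300+0.913900))/(1+509/18504) = 4491/5000 ≈ 0.898200
step 5 [2.5y] swap r/2=711/22793: DF=(1 − 711/22793·(0.950400+0.938300+0.913900+0.898200))/(1+711/22793) = 4289/5000 ≈ 0.857800

1 1/2 594/625
2 1 9383/10000
3 3/2 9139/10000
4 2 4491/5000
5 5/2 4289/5000
DF(1y) = 9383/10000 ≈ 0.938300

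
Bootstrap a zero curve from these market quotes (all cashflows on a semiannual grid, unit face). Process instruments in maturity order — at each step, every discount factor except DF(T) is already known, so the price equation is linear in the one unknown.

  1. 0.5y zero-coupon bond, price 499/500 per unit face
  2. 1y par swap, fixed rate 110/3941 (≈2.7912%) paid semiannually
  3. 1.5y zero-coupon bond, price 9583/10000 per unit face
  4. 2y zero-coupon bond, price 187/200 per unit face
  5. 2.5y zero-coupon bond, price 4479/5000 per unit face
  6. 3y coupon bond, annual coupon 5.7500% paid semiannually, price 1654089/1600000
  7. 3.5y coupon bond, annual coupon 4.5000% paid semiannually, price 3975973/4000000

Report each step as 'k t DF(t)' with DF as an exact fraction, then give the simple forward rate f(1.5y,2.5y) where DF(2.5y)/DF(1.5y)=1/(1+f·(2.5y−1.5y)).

step 1 [0.5y] zero: DF = P = 499/500 ≈ 0.998000
step 2 [1y] swap r/2=55/3941: DF=(1 − 55/3941·(0.998000))/(1+55/3941) = 389/400 ≈ 0.972500
step 3 [1.5y] zero: DF = P = 9583/10000 ≈ 0.958300
step 4 [2y] zero: DF = P = 187/200 ≈ 0.935000
step 5 [2.5y] zero: DF = P = 4479/5000 ≈ 0.895800
step 6 [3y] bond c/2=23/800: DF=(1654089/1600000 − 23/800·(0.998000+0.972500+0.958300+0.935000+0.895800))/(1+23/800) = 8719/10000 ≈ 0.871900
step 7 [3.5y] bond c/2=9/400: DF=(3975973/4000000 − 9/400·(0.998000+0.972500+0.958300+0.935000+0.895800+0.871900))/(1+9/400) = 4241/5000 ≈ 0.848200

1 1/2 499/500
2 1 389/400
3 3/2 9583/10000
4 2 187/200
5 5/2 4479/5000
6 3 8719/10000
7 7/2 4241/5000
f(1.5y,2.5y) = ((9583/10000)/(4479/5000) − 1)/(1) = 625/8958 ≈ 6.9770%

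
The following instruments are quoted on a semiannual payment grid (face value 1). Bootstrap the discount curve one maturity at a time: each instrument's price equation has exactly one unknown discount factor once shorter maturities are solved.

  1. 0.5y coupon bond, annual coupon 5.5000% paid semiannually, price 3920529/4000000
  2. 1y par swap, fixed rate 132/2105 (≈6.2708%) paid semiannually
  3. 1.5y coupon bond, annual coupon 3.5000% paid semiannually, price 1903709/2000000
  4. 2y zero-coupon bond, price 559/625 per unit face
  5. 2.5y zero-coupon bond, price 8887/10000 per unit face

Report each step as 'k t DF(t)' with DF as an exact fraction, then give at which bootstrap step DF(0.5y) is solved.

1 1/2 9539/10000
2 1 4703/5000
3 3/2 9029/10000
4 2 559/625
5 5/2 8887/10000
DF(0.5y) is solved at step 1

step 1 [0.5y] bond c/2=11/400: DF=(3920529/4000000 − 11/400·(0))/(1+11/400) = 9539/10000 ≈ 0.953900
step 2 [1y] swap r/2=66/2105: DF=(1 − 66/2105·(0.953900))/(1+66/2105) = 4703/5000 ≈ 0.940600
step 3 [1.5y] bond c/2=7/400: DF=(1903709/2000000 − 7/400·(0.953900+0.940600))/(1+7/400) = 9029/10000 ≈ 0.902900
step 4 [2y] zero: DF = P = 559/625 ≈ 0.894400
step 5 [2.5y] zero: DF = P = 8887/10000 ≈ 0.888700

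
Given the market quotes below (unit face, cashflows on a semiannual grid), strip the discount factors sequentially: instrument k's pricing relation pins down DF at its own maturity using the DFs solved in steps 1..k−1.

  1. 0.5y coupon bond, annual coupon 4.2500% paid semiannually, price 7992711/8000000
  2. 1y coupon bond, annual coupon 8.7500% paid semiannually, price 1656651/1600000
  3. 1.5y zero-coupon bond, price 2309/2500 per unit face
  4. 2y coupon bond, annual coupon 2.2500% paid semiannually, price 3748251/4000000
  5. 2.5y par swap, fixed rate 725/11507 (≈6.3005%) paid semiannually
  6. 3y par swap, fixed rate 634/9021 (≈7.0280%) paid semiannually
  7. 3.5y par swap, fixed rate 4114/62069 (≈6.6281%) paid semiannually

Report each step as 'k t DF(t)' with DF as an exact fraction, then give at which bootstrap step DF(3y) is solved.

1 1/2 9783/10000
2 1 951/1000
3 3/2 2309/2500
4 2 8949/10000
5 5/2 171/200
6 3 4049/5000
7 7/2 7943/10000
DF(3y) is solved at step 6

step 1 [0.5y] bond c/2=17/800: DF=(7992711/8000000 − 17/800·(0))/(1+17/800) = 9783/10000 ≈ 0.978300
step 2 [1y] bond c/2=7/160: DF=(1656651/1600000 − 7/160·(0.978300))/(1+7/160) = 951/1000 ≈ 0.951000
step 3 [1.5y] zero: DF = P = 2309/2500 ≈ 0.923600
step 4 [2y] bond c/2=9/800: DF=(3748251/4000000 − 9/800·(0.978300+0.951000+0.923600))/(1+9/800) = 8949/10000 ≈ 0.894900
step 5 [2.5y] swap r/2=725/23014: DF=(1 − 725/23014·(0.978300+0.951000+0.923600+0.894900))/(1+725/23014) = 171/200 ≈ 0.855000
step 6 [3y] swap r/2=317/9021: DF=(1 − 317/9021·(0.978300+0.951000+0.923600+0.894900+0.855000))/(1+317/9021) = 4049/5000 ≈ 0.809800
step 7 [3.5y] swap r/2=2057/62069: DF=(1 − 2057/62069·(0.978300+0.951000+0.923600+0.894900+0.855000+0.809800))/(1+2057/62069) = 7943/10000 ≈ 0.794300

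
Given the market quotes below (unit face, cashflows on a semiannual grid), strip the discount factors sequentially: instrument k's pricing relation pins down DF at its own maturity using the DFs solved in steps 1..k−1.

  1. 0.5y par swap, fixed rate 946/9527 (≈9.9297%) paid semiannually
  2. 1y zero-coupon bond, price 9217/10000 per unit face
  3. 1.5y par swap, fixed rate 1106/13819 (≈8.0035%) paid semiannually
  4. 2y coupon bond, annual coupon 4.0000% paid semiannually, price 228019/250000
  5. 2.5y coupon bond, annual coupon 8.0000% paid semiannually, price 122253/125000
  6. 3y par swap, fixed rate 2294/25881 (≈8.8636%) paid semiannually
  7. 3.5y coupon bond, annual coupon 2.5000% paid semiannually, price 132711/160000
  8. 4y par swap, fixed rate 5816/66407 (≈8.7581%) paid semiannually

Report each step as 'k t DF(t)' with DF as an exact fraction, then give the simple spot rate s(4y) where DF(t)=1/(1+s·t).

step 1 [0.5y] swap r/2=473/9527: DF=(1 − 473/9527·(0))/(1+473/9527) = 9527/10000 ≈ 0.952700
step 2 [1y] zero: DF = P = 9217/10000 ≈ 0.921700
step 3 [1.5y] swap r/2=553/13819: DF=(1 − 553/13819·(0.952700+0.921700))/(1+553/13819) = 4447/5000 ≈ 0.889400
step 4 [2y] bond c/2=1/50: DF=(228019/250000 − 1/50·(0.952700+0.921700+0.889400))/(1+1/50) = 21/25 ≈ 0.840000
step 5 [2.5y] bond c/2=1/25: DF=(122253/125000 − 1/25·(0.952700+0.921700+0.889400+0.840000))/(1+1/25) = 4009/5000 ≈ 0.801800
step 6 [3y] swap r/2=1147/25881: DF=(1 − 1147/25881·(0.952700+0.921700+0.889400+0.840000+0.801800))/(1+1147/25881) = 3853/5000 ≈ 0.770600
step 7 [3.5y] bond c/2=1/80: DF=(132711/160000 − 1/80·(0.952700+0.921700+0.889400+0.840000+0.801800+0.770600))/(1+1/80) = 7553/10000 ≈ 0.755300
step 8 [4y] swap r/2=2908/66407: DF=(1 − 2908/66407·(0.952700+0.921700+0.889400+0.840000+0.801800+0.770600+0.755300))/(1+2908/66407) = 1773/2500 ≈ 0.709200

1 1/2 9527/10000
2 1 9217/10000
3 3/2 4447/5000
4 2 21/25
5 5/2 4009/5000
6 3 3853/5000
7 7/2 7553/10000
8 4 1773/2500
s(4y) = (1/(1773/2500) − 1)/(4) = 727/7092 ≈ 10.2510%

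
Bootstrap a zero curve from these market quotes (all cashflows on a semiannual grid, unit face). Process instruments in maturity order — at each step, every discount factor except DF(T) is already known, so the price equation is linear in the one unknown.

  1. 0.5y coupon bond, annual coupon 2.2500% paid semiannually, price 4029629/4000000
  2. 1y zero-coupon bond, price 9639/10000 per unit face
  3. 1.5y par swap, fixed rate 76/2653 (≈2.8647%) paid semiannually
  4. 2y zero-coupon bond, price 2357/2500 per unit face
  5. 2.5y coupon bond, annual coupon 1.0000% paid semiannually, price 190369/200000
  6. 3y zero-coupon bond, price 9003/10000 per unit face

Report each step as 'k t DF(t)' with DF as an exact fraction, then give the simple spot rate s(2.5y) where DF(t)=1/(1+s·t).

1 1/2 4981/5000
2 1 9639/10000
3 3/2 4791/5000
4 2 2357/2500
5 5/2 9279/10000
6 3 9003/10000
s(2.5y) = (1/(9279/10000) − 1)/(5/2) = 1442/46395 ≈ 3.1081%

step 1 [0.5y] bond c/2=9/800: DF=(4029629/4000000 − 9/800·(0))/(1+9/800) = 4981/5000 ≈ 0.996200
step 2 [1y] zero: DF = P = 9639/10000 ≈ 0.963900
step 3 [1.5y] swap r/2=38/2653: DF=(1 − 38/2653·(0.996200+0.963900))/(1+38/2653) = 4791/5000 ≈ 0.958200
step 4 [2y] zero: DF = P = 2357/2500 ≈ 0.942800
step 5 [2.5y] bond c/2=1/200: DF=(190369/200000 − 1/200·(0.996200+0.963900+0.958200+0.942800))/(1+1/200) = 9279/10000 ≈ 0.927900
step 6 [3y] zero: DF = P = 9003/10000 ≈ 0.900300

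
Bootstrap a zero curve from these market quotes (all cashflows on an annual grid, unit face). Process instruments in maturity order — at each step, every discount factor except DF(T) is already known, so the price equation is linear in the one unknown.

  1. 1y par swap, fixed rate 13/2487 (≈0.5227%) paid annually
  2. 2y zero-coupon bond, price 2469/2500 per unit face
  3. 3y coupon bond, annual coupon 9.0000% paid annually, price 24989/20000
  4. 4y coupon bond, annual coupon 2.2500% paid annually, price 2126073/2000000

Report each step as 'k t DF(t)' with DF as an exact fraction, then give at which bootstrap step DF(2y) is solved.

step 1 [1y] swap r/1=13/2487: DF=(1 − 13/2487·(0))/(1+13/2487) = 2487/2500 ≈ 0.994800
step 2 [2y] zero: DF = P = 2469/2500 ≈ 0.987600
step 3 [3y] bond c/1=9/100: DF=(24989/20000 − 9/100·(0.994800+0.987600))/(1+9/100) = 4913/5000 ≈ 0.982600
step 4 [4y] bond c/1=9/400: DF=(2126073/2000000 − 9/400·(0.994800+0.987600+0.982600))/(1+9/400) = 609/625 ≈ 0.974400

1 1 2487/2500
2 2 2469/2500
3 3 4913/5000
4 4 609/625
DF(2y) is solved at step 2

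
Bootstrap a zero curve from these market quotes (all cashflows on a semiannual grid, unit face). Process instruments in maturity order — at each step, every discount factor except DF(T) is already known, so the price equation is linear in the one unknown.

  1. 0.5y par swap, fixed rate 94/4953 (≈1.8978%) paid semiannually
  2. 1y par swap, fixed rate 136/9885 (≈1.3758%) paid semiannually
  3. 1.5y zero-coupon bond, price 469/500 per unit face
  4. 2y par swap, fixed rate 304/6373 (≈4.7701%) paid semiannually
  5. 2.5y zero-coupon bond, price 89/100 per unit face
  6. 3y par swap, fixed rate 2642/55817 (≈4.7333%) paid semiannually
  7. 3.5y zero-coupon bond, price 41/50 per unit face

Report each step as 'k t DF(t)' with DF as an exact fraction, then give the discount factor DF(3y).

1 1/2 4953/5000
2 1 1233/1250
3 3/2 469/500
4 2 568/625
5 5/2 89/100
6 3 8679/10000
7 7/2 41/50
DF(3y) = 8679/10000 ≈ 0.867900

step 1 [0.5y] swap r/2=47/4953: DF=(1 − 47/4953·(0))/(1+47/4953) = 4953/5000 ≈ 0.990600
step 2 [1y] swap r/2=68/9885: DF=(1 − 68/9885·(0.990600))/(1+68/9885) = 1233/1250 ≈ 0.986400
step 3 [1.5y] zero: DF = P = 469/500 ≈ 0.938000
step 4 [2y] swap r/2=152/6373: DF=(1 − 152/6373·(0.990600+0.986400+0.938000))/(1+152/6373) = 568/625 ≈ 0.908800
step 5 [2.5y] zero: DF = P = 89/100 ≈ 0.890000
step 6 [3y] swap r/2=1321/55817: DF=(1 − 1321/55817·(0.990600+0.986400+0.938000+0.908800+0.890000))/(1+1321/55817) = 8679/10000 ≈ 0.867900
step 7 [3.5y] zero: DF = P = 41/50 ≈ 0.820000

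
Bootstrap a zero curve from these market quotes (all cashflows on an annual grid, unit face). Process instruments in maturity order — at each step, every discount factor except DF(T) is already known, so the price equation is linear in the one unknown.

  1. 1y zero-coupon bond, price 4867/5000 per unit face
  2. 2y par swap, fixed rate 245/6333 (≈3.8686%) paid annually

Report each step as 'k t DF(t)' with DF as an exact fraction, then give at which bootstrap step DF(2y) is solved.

1 1 4867/5000
2 2 1853/2000
DF(2y) is solved at step 2

step 1 [1y] zero: DF = P = 4867/5000 ≈ 0.973400
step 2 [2y] swap r/1=245/6333: DF=(1 − 245/6333·(0.973400))/(1+245/6333) = 1853/2000 ≈ 0.926500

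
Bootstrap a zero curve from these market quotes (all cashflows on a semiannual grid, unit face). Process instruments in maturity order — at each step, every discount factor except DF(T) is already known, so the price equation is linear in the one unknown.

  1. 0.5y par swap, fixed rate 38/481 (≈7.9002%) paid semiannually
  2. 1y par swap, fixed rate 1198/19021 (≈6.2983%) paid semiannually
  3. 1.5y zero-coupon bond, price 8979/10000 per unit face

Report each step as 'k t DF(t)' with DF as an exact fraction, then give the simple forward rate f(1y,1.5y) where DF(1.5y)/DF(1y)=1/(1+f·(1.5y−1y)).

step 1 [0.5y] swap r/2=19/481: DF=(1 − 19/481·(0))/(1+19/481) = 481/500 ≈ 0.962000
step 2 [1y] swap r/2=599/19021: DF=(1 − 599/19021·(0.962000))/(1+599/19021) = 9401/10000 ≈ 0.940100
step 3 [1.5y] zero: DF = P = 8979/10000 ≈ 0.897900

1 1/2 481/500
2 1 9401/10000
3 3/2 8979/10000
f(1y,1.5y) = ((9401/10000)/(8979/10000) − 1)/(1/2) = 844/8979 ≈ 9.3997%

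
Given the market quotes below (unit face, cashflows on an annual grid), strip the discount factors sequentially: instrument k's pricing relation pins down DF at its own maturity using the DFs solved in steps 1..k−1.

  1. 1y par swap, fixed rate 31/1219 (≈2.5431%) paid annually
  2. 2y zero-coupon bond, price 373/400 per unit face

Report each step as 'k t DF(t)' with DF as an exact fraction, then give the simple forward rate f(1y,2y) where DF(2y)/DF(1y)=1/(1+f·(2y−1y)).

step 1 [1y] swap r/1=31/1219: DF=(1 − 31/1219·(0))/(1+31/1219) = 1219/1250 ≈ 0.975200
step 2 [2y] zero: DF = P = 373/400 ≈ 0.932500

1 1 1219/1250
2 2 373/400
f(1y,2y) = ((1219/1250)/(373/400) − 1)/(1) = 427/9325 ≈ 4.5791%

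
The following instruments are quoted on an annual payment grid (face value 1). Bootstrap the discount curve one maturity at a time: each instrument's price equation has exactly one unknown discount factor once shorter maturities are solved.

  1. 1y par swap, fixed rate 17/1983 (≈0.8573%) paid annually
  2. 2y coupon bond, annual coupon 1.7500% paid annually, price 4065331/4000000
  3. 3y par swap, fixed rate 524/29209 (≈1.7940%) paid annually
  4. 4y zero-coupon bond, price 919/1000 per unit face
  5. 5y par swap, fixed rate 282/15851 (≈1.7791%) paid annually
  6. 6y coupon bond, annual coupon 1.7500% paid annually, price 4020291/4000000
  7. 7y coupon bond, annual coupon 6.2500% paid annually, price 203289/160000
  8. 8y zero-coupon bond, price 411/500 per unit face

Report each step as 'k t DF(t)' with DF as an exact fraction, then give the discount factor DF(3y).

1 1 1983/2000
2 2 4909/5000
3 3 2369/2500
4 4 919/1000
5 5 4577/5000
6 6 453/500
7 7 2157/2500
8 8 411/500
DF(3y) = 2369/2500 ≈ 0.947600

step 1 [1y] swap r/1=17/1983: DF=(1 − 17/1983·(0))/(1+17/1983) = 1983/2000 ≈ 0.991500
step 2 [2y] bond c/1=7/400: DF=(4065331/4000000 − 7/400·(0.991500))/(1+7/400) = 4909/5000 ≈ 0.981800
step 3 [3y] swap r/1=524/29209: DF=(1 − 524/29209·(0.991500+0.981800))/(1+524/29209) = 2369/2500 ≈ 0.947600
step 4 [4y] zero: DF = P = 919/1000 ≈ 0.919000
step 5 [5y] swap r/1=282/15851: DF=(1 − 282/15851·(0.991500+0.981800+0.947600+0.919000))/(1+282/15851) = 4577/5000 ≈ 0.915400
step 6 [6y] bond c/1=7/400: DF=(4020291/4000000 − 7/400·(0.991500+0.981800+0.947600+0.919000+0.915400))/(1+7/400) = 453/500 ≈ 0.906000
step 7 [7y] bond c/1=1/16: DF=(203289/160000 − 1/16·(0.991500+0.981800+0.947600+0.919000+0.915400+0.906000))/(1+1/16) = 2157/2500 ≈ 0.862800
step 8 [8y] zero: DF = P = 411/500 ≈ 0.822000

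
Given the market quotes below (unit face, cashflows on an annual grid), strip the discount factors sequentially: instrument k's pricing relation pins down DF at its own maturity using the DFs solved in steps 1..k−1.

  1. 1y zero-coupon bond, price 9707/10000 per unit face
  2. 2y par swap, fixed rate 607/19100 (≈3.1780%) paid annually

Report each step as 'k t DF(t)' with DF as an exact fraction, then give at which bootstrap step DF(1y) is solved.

1 1 9707/10000
2 2 9393/10000
DF(1y) is solved at step 1

step 1 [1y] zero: DF = P = 9707/10000 ≈ 0.970700
step 2 [2y] swap r/1=607/19100: DF=(1 − 607/19100·(0.970700))/(1+607/19100) = 9393/10000 ≈ 0.939300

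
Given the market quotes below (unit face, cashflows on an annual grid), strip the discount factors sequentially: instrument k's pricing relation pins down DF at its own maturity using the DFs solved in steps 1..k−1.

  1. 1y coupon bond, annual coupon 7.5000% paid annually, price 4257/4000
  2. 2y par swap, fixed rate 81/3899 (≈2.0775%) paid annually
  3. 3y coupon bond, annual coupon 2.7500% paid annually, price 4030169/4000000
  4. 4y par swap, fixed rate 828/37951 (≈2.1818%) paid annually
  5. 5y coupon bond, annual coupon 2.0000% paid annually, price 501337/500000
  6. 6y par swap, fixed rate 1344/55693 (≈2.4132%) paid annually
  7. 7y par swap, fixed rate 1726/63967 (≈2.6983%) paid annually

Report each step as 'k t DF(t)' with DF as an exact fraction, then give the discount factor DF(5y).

step 1 [1y] bond c/1=3/40: DF=(4257/4000 − 3/40·(0))/(1+3/40) = 99/100 ≈ 0.990000
step 2 [2y] swap r/1=81/3899: DF=(1 − 81/3899·(0.990000))/(1+81/3899) = 1919/2000 ≈ 0.959500
step 3 [3y] bond c/1=11/400: DF=(4030169/4000000 − 11/400·(0.990000+0.959500))/(1+11/400) = 2321/2500 ≈ 0.928400
step 4 [4y] swap r/1=828/37951: DF=(1 − 828/37951·(0.990000+0.959500+0.928400))/(1+828/37951) = 2293/2500 ≈ 0.917200
step 5 [5y] bond c/1=1/50: DF=(501337/500000 − 1/50·(0.990000+0.959500+0.928400+0.917200))/(1+1/50) = 4543/5000 ≈ 0.908600
step 6 [6y] swap r/1=1344/55693: DF=(1 − 1344/55693·(0.990000+0.959500+0.928400+0.917200+0.908600))/(1+1344/55693) = 541/625 ≈ 0.865600
step 7 [7y] swap r/1=1726/63967: DF=(1 − 1726/63967·(0.990000+0.959500+0.928400+0.917200+0.908600+0.865600))/(1+1726/63967) = 4137/5000 ≈ 0.827400

1 1 99/100
2 2 1919/2000
3 3 2321/2500
4 4 2293/2500
5 5 4543/5000
6 6 541/625
7 7 4137/5000
DF(5y) = 4543/5000 ≈ 0.908600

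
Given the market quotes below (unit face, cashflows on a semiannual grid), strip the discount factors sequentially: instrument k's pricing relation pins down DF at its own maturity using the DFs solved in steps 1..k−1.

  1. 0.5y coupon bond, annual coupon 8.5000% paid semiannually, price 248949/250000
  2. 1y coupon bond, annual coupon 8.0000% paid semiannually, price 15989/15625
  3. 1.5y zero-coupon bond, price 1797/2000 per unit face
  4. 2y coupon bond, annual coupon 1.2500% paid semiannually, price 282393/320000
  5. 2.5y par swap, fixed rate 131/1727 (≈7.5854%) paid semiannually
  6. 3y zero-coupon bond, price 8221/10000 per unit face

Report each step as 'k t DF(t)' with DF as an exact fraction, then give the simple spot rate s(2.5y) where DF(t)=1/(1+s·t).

1 1/2 597/625
2 1 592/625
3 3/2 1797/2000
4 2 2149/2500
5 5/2 8297/10000
6 3 8221/10000
s(2.5y) = (1/(8297/10000) − 1)/(5/2) = 3406/41485 ≈ 8.2102%

step 1 [0.5y] bond c/2=17/400: DF=(248949/250000 − 17/400·(0))/(1+17/400) = 597/625 ≈ 0.955200
step 2 [1y] bond c/2=1/25: DF=(15989/15625 − 1/25·(0.955200))/(1+1/25) = 592/625 ≈ 0.947200
step 3 [1.5y] zero: DF = P = 1797/2000 ≈ 0.898500
step 4 [2y] bond c/2=1/160: DF=(282393/320000 − 1/160·(0.955200+0.947200+0.898500))/(1+1/160) = 2149/2500 ≈ 0.859600
step 5 [2.5y] swap r/2=131/3454: DF=(1 − 131/3454·(0.955200+0.947200+0.898500+0.859600))/(1+131/3454) = 8297/10000 ≈ 0.829700
step 6 [3y] zero: DF = P = 8221/10000 ≈ 0.822100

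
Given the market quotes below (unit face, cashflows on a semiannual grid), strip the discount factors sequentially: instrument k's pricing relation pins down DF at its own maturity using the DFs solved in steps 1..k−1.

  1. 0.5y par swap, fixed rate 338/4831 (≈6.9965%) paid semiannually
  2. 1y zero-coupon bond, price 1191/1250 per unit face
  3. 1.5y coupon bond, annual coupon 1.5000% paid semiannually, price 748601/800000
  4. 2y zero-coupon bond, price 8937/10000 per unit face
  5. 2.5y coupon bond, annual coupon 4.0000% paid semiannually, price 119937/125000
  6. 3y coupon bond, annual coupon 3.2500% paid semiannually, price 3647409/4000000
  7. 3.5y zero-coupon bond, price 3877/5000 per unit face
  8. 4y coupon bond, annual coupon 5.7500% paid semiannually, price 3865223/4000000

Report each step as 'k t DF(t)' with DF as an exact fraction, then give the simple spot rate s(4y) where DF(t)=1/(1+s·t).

step 1 [0.5y] swap r/2=169/4831: DF=(1 − 169/4831·(0))/(1+169/4831) = 4831/5000 ≈ 0.966200
step 2 [1y] zero: DF = P = 1191/1250 ≈ 0.952800
step 3 [1.5y] bond c/2=3/400: DF=(748601/800000 − 3/400·(0.966200+0.952800))/(1+3/400) = 1829/2000 ≈ 0.914500
step 4 [2y] zero: DF = P = 8937/10000 ≈ 0.893700
step 5 [2.5y] bond c/2=1/50: DF=(119937/125000 − 1/50·(0.966200+0.952800+0.914500+0.893700))/(1+1/50) = 2169/2500 ≈ 0.867600
step 6 [3y] bond c/2=13/800: DF=(3647409/4000000 − 13/800·(0.966200+0.952800+0.914500+0.893700+0.867600))/(1+13/800) = 4119/5000 ≈ 0.823800
step 7 [3.5y] zero: DF = P = 3877/5000 ≈ 0.775400
step 8 [4y] bond c/2=23/800: DF=(3865223/4000000 − 23/800·(0.966200+0.952800+0.914500+0.893700+0.867600+0.823800+0.775400))/(1+23/800) = 3831/5000 ≈ 0.766200

1 1/2 4831/5000
2 1 1191/1250
3 3/2 1829/2000
4 2 8937/10000
5 5/2 2169/2500
6 3 4119/5000
7 7/2 3877/5000
8 4 3831/5000
s(4y) = (1/(3831/5000) − 1)/(4) = 1169/15324 ≈ 7.6286%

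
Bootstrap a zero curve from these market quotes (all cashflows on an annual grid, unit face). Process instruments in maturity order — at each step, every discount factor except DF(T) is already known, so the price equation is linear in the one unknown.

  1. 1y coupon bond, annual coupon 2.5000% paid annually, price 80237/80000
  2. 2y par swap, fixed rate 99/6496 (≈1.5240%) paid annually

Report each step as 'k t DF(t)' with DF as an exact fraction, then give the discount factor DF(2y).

1 1 1957/2000
2 2 9703/10000
DF(2y) = 9703/10000 ≈ 0.970300

step 1 [1y] bond c/1=1/40: DF=(80237/80000 − 1/40·(0))/(1+1/40) = 1957/2000 ≈ 0.978500
step 2 [2y] swap r/1=99/6496: DF=(1 − 99/6496·(0.978500))/(1+99/6496) = 9703/10000 ≈ 0.970300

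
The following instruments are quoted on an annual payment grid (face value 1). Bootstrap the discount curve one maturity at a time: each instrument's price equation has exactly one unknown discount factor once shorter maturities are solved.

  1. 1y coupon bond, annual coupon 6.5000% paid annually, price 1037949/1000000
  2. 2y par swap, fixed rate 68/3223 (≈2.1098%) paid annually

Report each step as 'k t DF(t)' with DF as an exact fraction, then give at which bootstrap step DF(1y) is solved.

step 1 [1y] bond c/1=13/200: DF=(1037949/1000000 − 13/200·(0))/(1+13/200) = 4873/5000 ≈ 0.974600
step 2 [2y] swap r/1=68/3223: DF=(1 − 68/3223·(0.974600))/(1+68/3223) = 1199/1250 ≈ 0.959200

1 1 4873/5000
2 2 1199/1250
DF(1y) is solved at step 1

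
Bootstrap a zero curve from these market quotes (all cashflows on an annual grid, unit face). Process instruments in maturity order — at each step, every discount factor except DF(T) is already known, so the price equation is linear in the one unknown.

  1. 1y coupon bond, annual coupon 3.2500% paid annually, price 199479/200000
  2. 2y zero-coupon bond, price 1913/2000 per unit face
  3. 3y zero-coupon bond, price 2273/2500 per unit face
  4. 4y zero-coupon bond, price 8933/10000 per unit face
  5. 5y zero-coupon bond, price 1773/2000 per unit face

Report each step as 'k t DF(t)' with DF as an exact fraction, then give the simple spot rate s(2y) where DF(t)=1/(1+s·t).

1 1 483/500
2 2 1913/2000
3 3 2273/2500
4 4 8933/10000
5 5 1773/2000
s(2y) = (1/(1913/2000) − 1)/(2) = 87/3826 ≈ 2.2739%

step 1 [1y] bond c/1=13/400: DF=(199479/200000 − 13/400·(0))/(1+13/400) = 483/500 ≈ 0.966000
step 2 [2y] zero: DF = P = 1913/2000 ≈ 0.956500
step 3 [3y] zero: DF = P = 2273/2500 ≈ 0.909200
step 4 [4y] zero: DF = P = 8933/10000 ≈ 0.893300
step 5 [5y] zero: DF = P = 1773/2000 ≈ 0.886500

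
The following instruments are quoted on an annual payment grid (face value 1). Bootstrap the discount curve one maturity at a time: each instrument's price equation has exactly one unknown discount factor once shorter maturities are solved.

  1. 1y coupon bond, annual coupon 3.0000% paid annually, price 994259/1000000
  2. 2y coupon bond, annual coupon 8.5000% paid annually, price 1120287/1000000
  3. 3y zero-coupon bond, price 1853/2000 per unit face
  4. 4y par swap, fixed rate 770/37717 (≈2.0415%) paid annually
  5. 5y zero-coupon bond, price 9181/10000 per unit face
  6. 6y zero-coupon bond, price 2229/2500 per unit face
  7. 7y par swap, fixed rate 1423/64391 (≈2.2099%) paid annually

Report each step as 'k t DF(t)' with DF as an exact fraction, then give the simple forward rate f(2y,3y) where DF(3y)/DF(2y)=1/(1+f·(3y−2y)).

step 1 [1y] bond c/1=3/100: DF=(994259/1000000 − 3/100·(0))/(1+3/100) = 9653/10000 ≈ 0.965300
step 2 [2y] bond c/1=17/200: DF=(1120287/1000000 − 17/200·(0.965300))/(1+17/200) = 9569/10000 ≈ 0.956900
step 3 [3y] zero: DF = P = 1853/2000 ≈ 0.926500
step 4 [4y] swap r/1=770/37717: DF=(1 − 770/37717·(0.965300+0.956900+0.926500))/(1+770/37717) = 923/1000 ≈ 0.923000
step 5 [5y] zero: DF = P = 9181/10000 ≈ 0.918100
step 6 [6y] zero: DF = P = 2229/2500 ≈ 0.891600
step 7 [7y] swap r/1=1423/64391: DF=(1 − 1423/64391·(0.965300+0.956900+0.926500+0.923000+0.918100+0.891600))/(1+1423/64391) = 8577/10000 ≈ 0.857700

1 1 9653/10000
2 2 9569/10000
3 3 1853/2000
4 4 923/1000
5 5 9181/10000
6 6 2229/2500
7 7 8577/10000
f(2y,3y) = ((9569/10000)/(1853/2000) − 1)/(1) = 304/9265 ≈ 3.2812%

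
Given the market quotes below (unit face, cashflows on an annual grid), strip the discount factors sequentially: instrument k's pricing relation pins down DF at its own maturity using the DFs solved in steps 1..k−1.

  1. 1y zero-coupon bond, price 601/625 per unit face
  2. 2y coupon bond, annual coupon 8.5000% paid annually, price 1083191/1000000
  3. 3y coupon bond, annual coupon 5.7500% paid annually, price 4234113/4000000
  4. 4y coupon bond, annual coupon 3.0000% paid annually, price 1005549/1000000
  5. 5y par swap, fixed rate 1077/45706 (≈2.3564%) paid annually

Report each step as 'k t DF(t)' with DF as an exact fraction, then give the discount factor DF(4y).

step 1 [1y] zero: DF = P = 601/625 ≈ 0.961600
step 2 [2y] bond c/1=17/200: DF=(1083191/1000000 − 17/200·(0.961600))/(1+17/200) = 923/1000 ≈ 0.923000
step 3 [3y] bond c/1=23/400: DF=(4234113/4000000 − 23/400·(0.961600+0.923000))/(1+23/400) = 1797/2000 ≈ 0.898500
step 4 [4y] bond c/1=3/100: DF=(1005549/1000000 − 3/100·(0.961600+0.923000+0.898500))/(1+3/100) = 1119/1250 ≈ 0.895200
step 5 [5y] swap r/1=1077/45706: DF=(1 − 1077/45706·(0.961600+0.923000+0.898500+0.895200))/(1+1077/45706) = 8923/10000 ≈ 0.892300

1 1 601/625
2 2 923/1000
3 3 1797/2000
4 4 1119/1250
5 5 8923/10000
DF(4y) = 1119/1250 ≈ 0.895200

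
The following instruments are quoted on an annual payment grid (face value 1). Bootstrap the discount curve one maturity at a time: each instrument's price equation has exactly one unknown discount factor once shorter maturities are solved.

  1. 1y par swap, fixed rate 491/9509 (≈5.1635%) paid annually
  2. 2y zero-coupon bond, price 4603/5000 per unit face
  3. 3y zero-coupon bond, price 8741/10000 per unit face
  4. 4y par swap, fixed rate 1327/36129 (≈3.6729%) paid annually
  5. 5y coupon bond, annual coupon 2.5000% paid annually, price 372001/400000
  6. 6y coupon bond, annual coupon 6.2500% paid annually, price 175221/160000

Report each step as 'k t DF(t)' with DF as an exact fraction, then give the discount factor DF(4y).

1 1 9509/10000
2 2 4603/5000
3 3 8741/10000
4 4 8673/10000
5 5 512/625
6 6 77/100
DF(4y) = 8673/10000 ≈ 0.867300

step 1 [1y] swap r/1=491/9509: DF=(1 − 491/9509·(0))/(1+491/9509) = 9509/10000 ≈ 0.950900
step 2 [2y] zero: DF = P = 4603/5000 ≈ 0.920600
step 3 [3y] zero: DF = P = 8741/10000 ≈ 0.874100
step 4 [4y] swap r/1=1327/36129: DF=(1 − 1327/36129·(0.950900+0.920600+0.874100))/(1+1327/36129) = 8673/10000 ≈ 0.867300
step 5 [5y] bond c/1=1/40: DF=(372001/400000 − 1/40·(0.950900+0.920600+0.874100+0.867300))/(1+1/40) = 512/625 ≈ 0.819200
step 6 [6y] bond c/1=1/16: DF=(175221/160000 − 1/16·(0.950900+0.920600+0.874100+0.867300+0.819200))/(1+1/16) = 77/100 ≈ 0.770000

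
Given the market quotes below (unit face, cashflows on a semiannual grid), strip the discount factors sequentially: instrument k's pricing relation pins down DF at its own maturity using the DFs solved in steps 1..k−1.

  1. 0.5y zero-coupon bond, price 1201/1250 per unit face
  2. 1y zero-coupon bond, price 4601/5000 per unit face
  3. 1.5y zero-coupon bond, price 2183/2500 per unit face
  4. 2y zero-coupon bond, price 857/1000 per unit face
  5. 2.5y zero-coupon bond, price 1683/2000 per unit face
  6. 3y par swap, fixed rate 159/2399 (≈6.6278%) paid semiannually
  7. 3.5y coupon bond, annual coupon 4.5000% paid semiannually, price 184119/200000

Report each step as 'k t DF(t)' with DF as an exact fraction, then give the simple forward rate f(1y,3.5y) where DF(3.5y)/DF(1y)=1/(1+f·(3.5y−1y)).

1 1/2 1201/1250
2 1 4601/5000
3 3/2 2183/2500
4 2 857/1000
5 5/2 1683/2000
6 3 8251/10000
7 7/2 3921/5000
f(1y,3.5y) = ((4601/5000)/(3921/5000) − 1)/(5/2) = 272/3921 ≈ 6.9370%

step 1 [0.5y] zero: DF = P = 1201/1250 ≈ 0.960800
step 2 [1y] zero: DF = P = 4601/5000 ≈ 0.920200
step 3 [1.5y] zero: DF = P = 2183/2500 ≈ 0.873200
step 4 [2y] zero: DF = P = 857/1000 ≈ 0.857000
step 5 [2.5y] zero: DF = P = 1683/2000 ≈ 0.841500
step 6 [3y] swap r/2=159/4798: DF=(1 − 159/4798·(0.960800+0.920200+0.873200+0.857000+0.841500))/(1+159/4798) = 8251/10000 ≈ 0.825100
step 7 [3.5y] bond c/2=9/400: DF=(184119/200000 − 9/400·(0.960800+0.920200+0.873200+0.857000+0.841500+0.825100))/(1+9/400) = 3921/5000 ≈ 0.784200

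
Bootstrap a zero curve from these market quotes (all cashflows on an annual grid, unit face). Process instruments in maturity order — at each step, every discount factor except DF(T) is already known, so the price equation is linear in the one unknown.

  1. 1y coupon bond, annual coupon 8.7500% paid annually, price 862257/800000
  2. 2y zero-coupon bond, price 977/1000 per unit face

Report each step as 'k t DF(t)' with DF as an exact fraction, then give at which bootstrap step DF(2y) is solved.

step 1 [1y] bond c/1=7/80: DF=(862257/800000 − 7/80·(0))/(1+7/80) = 9911/10000 ≈ 0.991100
step 2 [2y] zero: DF = P = 977/1000 ≈ 0.977000

1 1 9911/10000
2 2 977/1000
DF(2y) is solved at step 2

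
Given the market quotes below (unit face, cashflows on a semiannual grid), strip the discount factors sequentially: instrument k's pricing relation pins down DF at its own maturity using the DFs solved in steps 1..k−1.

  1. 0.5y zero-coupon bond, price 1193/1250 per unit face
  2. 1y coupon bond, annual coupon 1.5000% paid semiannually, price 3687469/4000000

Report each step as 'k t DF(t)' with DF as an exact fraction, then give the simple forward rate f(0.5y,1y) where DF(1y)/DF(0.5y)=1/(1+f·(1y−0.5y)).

1 1/2 1193/1250
2 1 9079/10000
f(0.5y,1y) = ((1193/1250)/(9079/10000) − 1)/(1/2) = 930/9079 ≈ 10.2434%

step 1 [0.5y] zero: DF = P = 1193/1250 ≈ 0.954400
step 2 [1y] bond c/2=3/400: DF=(3687469/4000000 − 3/400·(0.954400))/(1+3/400) = 9079/10000 ≈ 0.907900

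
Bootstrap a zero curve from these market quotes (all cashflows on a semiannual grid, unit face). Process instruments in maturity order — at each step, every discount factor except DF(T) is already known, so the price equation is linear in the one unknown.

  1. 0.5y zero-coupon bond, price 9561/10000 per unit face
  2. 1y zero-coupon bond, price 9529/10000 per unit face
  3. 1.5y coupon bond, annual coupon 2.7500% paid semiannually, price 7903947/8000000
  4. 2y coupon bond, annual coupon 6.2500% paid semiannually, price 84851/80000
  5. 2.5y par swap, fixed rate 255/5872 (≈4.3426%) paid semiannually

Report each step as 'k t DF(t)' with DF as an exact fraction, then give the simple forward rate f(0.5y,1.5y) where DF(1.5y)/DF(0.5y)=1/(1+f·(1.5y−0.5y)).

1 1/2 9561/10000
2 1 9529/10000
3 3/2 9487/10000
4 2 9419/10000
5 5/2 449/500
f(0.5y,1.5y) = ((9561/10000)/(9487/10000) − 1)/(1) = 74/9487 ≈ 0.7800%

step 1 [0.5y] zero: DF = P = 9561/10000 ≈ 0.956100
step 2 [1y] zero: DF = P = 9529/10000 ≈ 0.952900
step 3 [1.5y] bond c/2=11/800: DF=(7903947/8000000 − 11/800·(0.956100+0.952900))/(1+11/800) = 9487/10000 ≈ 0.948700
step 4 [2y] bond c/2=1/32: DF=(84851/80000 − 1/32·(0.956100+0.952900+0.948700))/(1+1/32) = 9419/10000 ≈ 0.941900
step 5 [2.5y] swap r/2=255/11744: DF=(1 − 255/11744·(0.956100+0.952900+0.948700+0.941900))/(1+255/11744) = 449/500 ≈ 0.898000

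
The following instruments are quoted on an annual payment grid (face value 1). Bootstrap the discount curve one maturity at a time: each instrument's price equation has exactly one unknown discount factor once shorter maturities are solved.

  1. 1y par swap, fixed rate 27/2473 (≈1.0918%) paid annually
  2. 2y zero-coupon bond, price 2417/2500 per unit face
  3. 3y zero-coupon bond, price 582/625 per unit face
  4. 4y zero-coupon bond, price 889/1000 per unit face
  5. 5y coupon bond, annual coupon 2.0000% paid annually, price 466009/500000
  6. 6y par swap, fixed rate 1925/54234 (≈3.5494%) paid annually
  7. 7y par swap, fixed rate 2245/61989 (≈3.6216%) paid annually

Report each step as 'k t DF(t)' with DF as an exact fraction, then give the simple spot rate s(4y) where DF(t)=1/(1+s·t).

step 1 [1y] swap r/1=27/2473: DF=(1 − 27/2473·(0))/(1+27/2473) = 2473/2500 ≈ 0.989200
step 2 [2y] zero: DF = P = 2417/2500 ≈ 0.966800
step 3 [3y] zero: DF = P = 582/625 ≈ 0.931200
step 4 [4y] zero: DF = P = 889/1000 ≈ 0.889000
step 5 [5y] bond c/1=1/50: DF=(466009/500000 − 1/50·(0.989200+0.966800+0.931200+0.889000))/(1+1/50) = 8397/10000 ≈ 0.839700
step 6 [6y] swap r/1=1925/54234: DF=(1 − 1925/54234·(0.989200+0.966800+0.931200+0.889000+0.839700))/(1+1925/54234) = 323/400 ≈ 0.807500
step 7 [7y] swap r/1=2245/61989: DF=(1 − 2245/61989·(0.989200+0.966800+0.931200+0.889000+0.839700+0.807500))/(1+2245/61989) = 1551/2000 ≈ 0.775500

1 1 2473/2500
2 2 2417/2500
3 3 582/625
4 4 889/1000
5 5 8397/10000
6 6 323/400
7 7 1551/2000
s(4y) = (1/(889/1000) − 1)/(4) = 111/3556 ≈ 3.1215%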